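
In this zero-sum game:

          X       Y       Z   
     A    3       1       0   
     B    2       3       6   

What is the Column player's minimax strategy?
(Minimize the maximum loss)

Column should play X or Y (all achieve the minimum), value = 3

Work:
Column player minimizes Row's maximum payoff:
Column X: max payoff to Row = 3
Column Y: max payoff to Row = 3
Column Z: max payoff to Row = 6
Minimum is 3, achieved by columns X, Y (tied).
Each of X or Y is a minimax strategy.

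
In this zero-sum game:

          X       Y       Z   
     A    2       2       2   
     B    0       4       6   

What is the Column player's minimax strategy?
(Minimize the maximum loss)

Column should play X, value = 2

Work:
Column player minimizes Row's maximum payoff:
Column X: max payoff to Row = 2
Column Y: max payoff to Row = 4
Column Z: max payoff to Row = 6
Minimum is 2, achieved by column X.
Minimax strategy: X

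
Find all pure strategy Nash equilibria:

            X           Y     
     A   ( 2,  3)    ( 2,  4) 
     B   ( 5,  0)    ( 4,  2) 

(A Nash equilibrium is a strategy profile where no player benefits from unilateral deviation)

Nash equilibrium: (B, Y)

Work:
Best responses:
  P1 vs X: payoffs [2, 5] → best response B (payoff 5)
  P1 vs Y: payoffs [2, 4] → best response B (payoff 4)
  P2 vs A: payoffs [3, 4] → best response Y (payoff 4)
  P2 vs B: payoffs [0, 2] → best response Y (payoff 2)
Mutual best responses: (B,Y) → Nash equilibria.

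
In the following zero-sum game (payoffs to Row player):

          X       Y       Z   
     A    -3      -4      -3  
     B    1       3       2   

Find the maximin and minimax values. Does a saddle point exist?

Maximin = 1, Minimax = 1, Saddle: True

Work:
Row minimums: [-4, 1] → maximin = 1
Column maximums: [1, 3, 2] → minimax = 1
Saddle point exists! Game value = 1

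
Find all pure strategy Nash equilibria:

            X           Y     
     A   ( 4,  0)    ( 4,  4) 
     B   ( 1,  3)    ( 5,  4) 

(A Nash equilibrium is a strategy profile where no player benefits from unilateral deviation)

Nash equilibrium: (B, Y)

Work:
Best responses:
  P1 vs X: payoffs [4, 1] → best response A (payoff 4)
  P1 vs Y: payoffs [4, 5] → best response B (payoff 5)
  P2 vs A: payoffs [0, 4] → best response Y (payoff 4)
  P2 vs B: payoffs [3, 4] → best response Y (payoff 4)
Mutual best responses: (B,Y) → Nash equilibria.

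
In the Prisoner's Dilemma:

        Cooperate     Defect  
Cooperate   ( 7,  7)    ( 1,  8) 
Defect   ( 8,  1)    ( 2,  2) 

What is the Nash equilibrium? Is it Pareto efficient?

(Defect, Defect) is NE; not Pareto efficient

Work:
Defect dominates Cooperate for both players:
If P2 cooperates: Defect (8) > Cooperate (7)
If P2 defects: Defect (2) > Cooperate (1)
NE: (Defect, Defect) with payoff (2, 2)
But (Cooperate, Cooperate) = (7, 7) Pareto dominates (2, 2)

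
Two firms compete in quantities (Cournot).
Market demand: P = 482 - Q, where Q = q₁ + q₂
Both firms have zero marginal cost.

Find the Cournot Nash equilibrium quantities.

q₁* = q₂* = 160.67; P* = 160.67

Work:
Profit: π_i = P·q_i = (a - q_i - q_j)·q_i
FOC: ∂π_i/∂q_i = a - 2q_i - q_j = 0
Reaction function: q_i = (482 - q_j)/2
Symmetry: q* = 482/3 = 160.67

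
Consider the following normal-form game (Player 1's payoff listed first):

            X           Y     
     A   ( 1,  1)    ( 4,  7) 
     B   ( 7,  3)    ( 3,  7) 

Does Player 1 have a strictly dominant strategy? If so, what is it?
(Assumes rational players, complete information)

No strictly dominant strategy exists for Player 1

Work:
A strategy strictly dominates another if it gives a strictly higher payoff against every opponent action. Compare each pair of P1's strategies column-by-column:
  A vs B: [1 vs 7, 4 vs 3] → A does not strictly dominate B (column X: 1 ≤ 7)
  B vs A: [7 vs 1, 3 vs 4] → B does not strictly dominate A (column Y: 3 ≤ 4)
No single strategy strictly dominates all others → no strictly dominant strategy.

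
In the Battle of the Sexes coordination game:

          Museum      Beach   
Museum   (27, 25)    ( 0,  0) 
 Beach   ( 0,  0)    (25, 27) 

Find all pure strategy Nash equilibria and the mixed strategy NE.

Pure NE: (Museum, Museum) and (Beach, Beach); Mixed NE: p = 0.5192, q = 0.4808

Work:
Check pure NE:
(Museum, Museum): (27, 25) - no unilateral deviation beneficial
(Beach, Beach): (25, 27) - no unilateral deviation beneficial
Mixed NE: P1 plays Museum with p = 0.5192, P2 plays Museum with q = 0.4808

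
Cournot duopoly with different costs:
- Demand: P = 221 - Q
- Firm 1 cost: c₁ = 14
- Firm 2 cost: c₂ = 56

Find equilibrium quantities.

q₁* = 83.0, q₂* = 41.0

Work:
Reaction: q₁ = (221 - 14 - q₂)/2
Reaction: q₂ = (221 - 56 - q₁)/2
Solve simultaneously:
q₁* = (221 - 2×14 + 56)/3 = 83.0
q₂* = (221 - 2×56 + 14)/3 = 41.0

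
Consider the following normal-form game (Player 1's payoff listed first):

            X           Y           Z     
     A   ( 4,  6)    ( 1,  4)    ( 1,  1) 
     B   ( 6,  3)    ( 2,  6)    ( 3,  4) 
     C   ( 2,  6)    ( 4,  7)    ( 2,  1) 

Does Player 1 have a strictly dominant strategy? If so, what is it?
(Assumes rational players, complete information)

No strictly dominant strategy exists for Player 1

Work:
A strategy strictly dominates another if it gives a strictly higher payoff against every opponent action. Compare each pair of P1's strategies column-by-column:
  A vs B: [4 vs 6, 1 vs 2, 1 vs 3] → A does not strictly dominate B (column X: 4 ≤ 6)
  A vs C: [4 vs 2, 1 vs 4, 1 vs 2] → A does not strictly dominate C (column Y: 1 ≤ 4)
  B vs A: [6 vs 4, 2 vs 1, 3 vs 1] → B strictly dominates A
  B vs C: [6 vs 2, 2 vs 4, 3 vs 2] → B does not strictly dominate C (column Y: 2 ≤ 4)
  C vs A: [2 vs 4, 4 vs 1, 2 vs 1] → C does not strictly dominate A (column X: 2 ≤ 4)
  C vs B: [2 vs 6, 4 vs 2, 2 vs 3] → C does not strictly dominate B (column X: 2 ≤ 6)
No single strategy strictly dominates all others → no strictly dominant strategy.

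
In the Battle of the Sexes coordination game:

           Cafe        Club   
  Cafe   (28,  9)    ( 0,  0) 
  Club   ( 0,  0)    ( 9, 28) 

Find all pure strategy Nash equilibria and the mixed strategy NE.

Pure NE: (Cafe, Cafe) and (Club, Club); Mixed NE: p = 0.7568, q = 0.2432

Work:
Check pure NE:
(Cafe, Cafe): (28, 9) - no unilateral deviation beneficial
(Club, Club): (9, 28) - no unilateral deviation beneficial
Mixed NE: P1 plays Cafe with p = 0.7568, P2 plays Cafe with q = 0.2432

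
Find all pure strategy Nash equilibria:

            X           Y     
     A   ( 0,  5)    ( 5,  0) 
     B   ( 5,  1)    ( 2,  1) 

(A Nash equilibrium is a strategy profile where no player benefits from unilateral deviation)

Nash equilibrium: (B, X)

Work:
Best responses:
  P1 vs X: payoffs [0, 5] → best response B (payoff 5)
  P1 vs Y: payoffs [5, 2] → best response A (payoff 5)
  P2 vs A: payoffs [5, 0] → best response X (payoff 5)
  P2 vs B: payoffs [1, 1] → best response X/Y (payoff 1)
Mutual best responses: (B,X) → Nash equilibria.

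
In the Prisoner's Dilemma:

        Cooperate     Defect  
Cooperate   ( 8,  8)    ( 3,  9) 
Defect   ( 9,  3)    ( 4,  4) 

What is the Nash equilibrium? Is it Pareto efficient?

(Defect, Defect) is NE; not Pareto efficient

Work:
Defect dominates Cooperate for both players:
If P2 cooperates: Defect (9) > Cooperate (8)
If P2 defects: Defect (4) > Cooperate (3)
NE: (Defect, Defect) with payoff (4, 4)
But (Cooperate, Cooperate) = (8, 8) Pareto dominates (4, 4)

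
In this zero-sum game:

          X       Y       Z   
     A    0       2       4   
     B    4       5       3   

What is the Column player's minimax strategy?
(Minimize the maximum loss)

Column should play X or Z (all achieve the minimum), value = 4

Work:
Column player minimizes Row's maximum payoff:
Column X: max payoff to Row = 4
Column Y: max payoff to Row = 5
Column Z: max payoff to Row = 4
Minimum is 4, achieved by columns X, Z (tied).
Each of X or Z is a minimax strategy.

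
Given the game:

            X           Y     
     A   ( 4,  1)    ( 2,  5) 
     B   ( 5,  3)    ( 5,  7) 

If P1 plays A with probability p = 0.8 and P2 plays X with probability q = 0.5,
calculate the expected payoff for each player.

E[P1] = 3.4, E[P2] = 3.4

Work:
E[P1] = p·q·π₁(A,X) + p·(1-q)·π₁(A,Y) + (1-p)·q·π₁(B,X) + (1-p)·(1-q)·π₁(B,Y)
= 0.8·0.5·4 + 0.8·0.5·2 + 0.2·0.5·5 + 0.2·0.5·5
= 3.4

E[P2] = 3.4 (similar calculation)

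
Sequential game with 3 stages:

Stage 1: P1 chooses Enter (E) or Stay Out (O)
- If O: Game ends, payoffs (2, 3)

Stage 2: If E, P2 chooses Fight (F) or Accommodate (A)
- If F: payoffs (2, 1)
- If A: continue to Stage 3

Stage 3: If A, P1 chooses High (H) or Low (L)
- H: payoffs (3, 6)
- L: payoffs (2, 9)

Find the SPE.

SPE: (E, A, H); Outcome (3, 6)

Work:
Stage 3: P1 chooses H (3 vs 2)
Stage 2: P2: F->1, A->6 (anticipating H). Choose A
Stage 1: P1: O->2, E->3 (anticipating A, H). Choose E
SPE path: E -> A -> H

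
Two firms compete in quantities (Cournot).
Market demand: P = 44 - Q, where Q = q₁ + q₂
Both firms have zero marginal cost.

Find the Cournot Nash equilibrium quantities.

q₁* = q₂* = 14.67; P* = 14.67

Work:
Profit: π_i = P·q_i = (a - q_i - q_j)·q_i
FOC: ∂π_i/∂q_i = a - 2q_i - q_j = 0
Reaction function: q_i = (44 - q_j)/2
Symmetry: q* = 44/3 = 14.67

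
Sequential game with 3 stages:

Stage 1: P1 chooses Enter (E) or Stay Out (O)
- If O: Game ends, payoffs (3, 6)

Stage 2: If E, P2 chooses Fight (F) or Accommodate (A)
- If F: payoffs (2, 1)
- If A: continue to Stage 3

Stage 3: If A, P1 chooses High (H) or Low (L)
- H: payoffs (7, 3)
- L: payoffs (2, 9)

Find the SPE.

SPE: (E, A, H); Outcome (7, 3)

Work:
Stage 3: P1 chooses H (7 vs 2)
Stage 2: P2: F->1, A->3 (anticipating H). Choose A
Stage 1: P1: O->3, E->7 (anticipating A, H). Choose E
SPE path: E -> A -> H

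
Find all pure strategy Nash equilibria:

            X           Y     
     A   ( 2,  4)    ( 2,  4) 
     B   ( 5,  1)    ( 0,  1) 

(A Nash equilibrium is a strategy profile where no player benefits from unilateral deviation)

Nash equilibrium: (A, Y), (B, X)

Work:
Best responses:
  P1 vs X: payoffs [2, 5] → best response B (payoff 5)
  P1 vs Y: payoffs [2, 0] → best response A (payoff 2)
  P2 vs A: payoffs [4, 4] → best response X/Y (payoff 4)
  P2 vs B: payoffs [1, 1] → best response X/Y (payoff 1)
Mutual best responses: (A,Y), (B,X) → Nash equilibria.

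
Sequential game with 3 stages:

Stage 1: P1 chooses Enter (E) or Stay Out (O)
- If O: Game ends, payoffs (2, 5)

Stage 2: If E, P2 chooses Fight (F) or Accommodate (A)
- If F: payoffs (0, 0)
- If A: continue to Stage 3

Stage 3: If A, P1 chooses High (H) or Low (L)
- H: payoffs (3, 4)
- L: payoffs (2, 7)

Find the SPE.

SPE: (E, A, H); Outcome (3, 4)

Work:
Stage 3: P1 chooses H (3 vs 2)
Stage 2: P2: F->0, A->4 (anticipating H). Choose A
Stage 1: P1: O->2, E->3 (anticipating A, H). Choose E
SPE path: E -> A -> H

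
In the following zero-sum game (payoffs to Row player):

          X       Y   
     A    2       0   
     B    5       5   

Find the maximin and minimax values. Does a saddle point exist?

Maximin = 5, Minimax = 5, Saddle: True

Work:
Row minimums: [0, 5] → maximin = 5
Column maximums: [5, 5] → minimax = 5
Saddle point exists! Game value = 5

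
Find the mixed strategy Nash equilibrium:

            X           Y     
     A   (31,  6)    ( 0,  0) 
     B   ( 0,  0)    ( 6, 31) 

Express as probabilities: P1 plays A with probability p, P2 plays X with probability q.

p = 0.8378, q = 0.1622

Work:
Find probabilities that make opponent indifferent:
P2 chooses q to make P1 indifferent between A and B
P1 chooses p to make P2 indifferent between X and Y
Mixed NE: P1 plays (A: 0.8378, B: 0.1622), P2 plays (X: 0.1622, Y: 0.8378)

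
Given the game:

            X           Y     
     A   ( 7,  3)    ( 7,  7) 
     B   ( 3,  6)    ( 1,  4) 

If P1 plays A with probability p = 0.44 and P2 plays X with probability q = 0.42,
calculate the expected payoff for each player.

E[P1] = 4.1104, E[P2] = 5.0512

Work:
E[P1] = p·q·π₁(A,X) + p·(1-q)·π₁(A,Y) + (1-p)·q·π₁(B,X) + (1-p)·(1-q)·π₁(B,Y)
= 0.44·0.42·7 + 0.44·0.58·7 + 0.56·0.42·3 + 0.56·0.58·1
= 4.1104

E[P2] = 5.0512 (similar calculation)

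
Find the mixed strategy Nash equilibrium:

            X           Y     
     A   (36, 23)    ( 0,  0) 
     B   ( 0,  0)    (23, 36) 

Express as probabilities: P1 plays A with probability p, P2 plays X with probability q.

p = 0.6102, q = 0.3898

Work:
Find probabilities that make opponent indifferent:
P2 chooses q to make P1 indifferent between A and B
P1 chooses p to make P2 indifferent between X and Y
Mixed NE: P1 plays (A: 0.6102, B: 0.3898), P2 plays (X: 0.3898, Y: 0.6102)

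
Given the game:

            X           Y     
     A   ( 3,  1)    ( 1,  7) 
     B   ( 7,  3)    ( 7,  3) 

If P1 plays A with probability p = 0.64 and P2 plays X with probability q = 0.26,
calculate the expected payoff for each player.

E[P1] = 3.4928, E[P2] = 4.5616

Work:
E[P1] = p·q·π₁(A,X) + p·(1-q)·π₁(A,Y) + (1-p)·q·π₁(B,X) + (1-p)·(1-q)·π₁(B,Y)
= 0.64·0.26·3 + 0.64·0.74·1 + 0.36·0.26·7 + 0.36·0.74·7
= 3.4928

E[P2] = 4.5616 (similar calculation)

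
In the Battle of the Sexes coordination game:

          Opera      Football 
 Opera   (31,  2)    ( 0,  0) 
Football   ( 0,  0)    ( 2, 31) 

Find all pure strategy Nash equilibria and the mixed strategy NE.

Pure NE: (Opera, Opera) and (Football, Football); Mixed NE: p = 0.9394, q = 0.0606

Work:
Check pure NE:
(Opera, Opera): (31, 2) - no unilateral deviation beneficial
(Football, Football): (2, 31) - no unilateral deviation beneficial
Mixed NE: P1 plays Opera with p = 0.9394, P2 plays Opera with q = 0.0606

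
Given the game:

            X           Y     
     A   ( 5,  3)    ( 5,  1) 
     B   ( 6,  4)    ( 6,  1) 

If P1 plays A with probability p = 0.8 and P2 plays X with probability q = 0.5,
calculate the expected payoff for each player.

E[P1] = 5.2, E[P2] = 2.1

Work:
E[P1] = p·q·π₁(A,X) + p·(1-q)·π₁(A,Y) + (1-p)·q·π₁(B,X) + (1-p)·(1-q)·π₁(B,Y)
= 0.8·0.5·5 + 0.8·0.5·5 + 0.2·0.5·6 + 0.2·0.5·6
= 5.2

E[P2] = 2.1 (similar calculation)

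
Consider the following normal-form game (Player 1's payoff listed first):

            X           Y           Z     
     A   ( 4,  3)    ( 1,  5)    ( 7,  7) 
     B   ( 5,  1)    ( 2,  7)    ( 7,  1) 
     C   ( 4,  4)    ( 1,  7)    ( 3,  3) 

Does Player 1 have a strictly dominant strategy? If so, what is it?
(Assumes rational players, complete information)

No strictly dominant strategy exists for Player 1

Work:
A strategy strictly dominates another if it gives a strictly higher payoff against every opponent action. Compare each pair of P1's strategies column-by-column:
  A vs B: [4 vs 5, 1 vs 2, 7 vs 7] → A does not strictly dominate B (column X: 4 ≤ 5)
  A vs C: [4 vs 4, 1 vs 1, 7 vs 3] → A does not strictly dominate C (column X: 4 ≤ 4)
  B vs A: [5 vs 4, 2 vs 1, 7 vs 7] → B does not strictly dominate A (column Z: 7 ≤ 7)
  B vs C: [5 vs 4, 2 vs 1, 7 vs 3] → B strictly dominates C
  C vs A: [4 vs 4, 1 vs 1, 3 vs 7] → C does not strictly dominate A (column X: 4 ≤ 4)
  C vs B: [4 vs 5, 1 vs 2, 3 vs 7] → C does not strictly dominate B (column X: 4 ≤ 5)
No single strategy strictly dominates all others → no strictly dominant strategy.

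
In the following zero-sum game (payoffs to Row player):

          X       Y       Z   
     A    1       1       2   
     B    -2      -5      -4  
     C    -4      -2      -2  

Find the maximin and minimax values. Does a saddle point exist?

Maximin = 1, Minimax = 1, Saddle: True

Work:
Row minimums: [1, -5, -4] → maximin = 1
Column maximums: [1, 1, 2] → minimax = 1
Saddle point exists! Game value = 1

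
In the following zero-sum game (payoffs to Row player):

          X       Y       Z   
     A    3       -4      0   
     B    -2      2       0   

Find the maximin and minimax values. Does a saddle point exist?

Maximin = -2, Minimax = 0, Saddle: False

Work:
Row minimums: [-4, -2] → maximin = -2
Column maximums: [3, 2, 0] → minimax = 0
No saddle point (maximin ≠ minimax). Mixed strategy needed.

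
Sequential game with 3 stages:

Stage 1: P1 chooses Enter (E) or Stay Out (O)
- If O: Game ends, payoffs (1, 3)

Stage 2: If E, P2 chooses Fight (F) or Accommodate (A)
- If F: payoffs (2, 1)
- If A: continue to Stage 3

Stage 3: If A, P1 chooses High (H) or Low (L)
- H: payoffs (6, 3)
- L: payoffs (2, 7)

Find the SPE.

SPE: (E, A, H); Outcome (6, 3)

Work:
Stage 3: P1 chooses H (6 vs 2)
Stage 2: P2: F->1, A->3 (anticipating H). Choose A
Stage 1: P1: O->1, E->6 (anticipating A, H). Choose E
SPE path: E -> A -> H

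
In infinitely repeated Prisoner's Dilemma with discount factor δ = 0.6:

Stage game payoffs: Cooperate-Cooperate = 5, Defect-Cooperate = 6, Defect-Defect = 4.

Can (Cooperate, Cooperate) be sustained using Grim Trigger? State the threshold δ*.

δ* = 0.5; since δ = 0.6 ≥ 0.5, cooperation can be sustained

Work:
For Grim Trigger:
Cooperate forever: 5/(1-δ)
Defect then punished: 6 + 4·δ/(1-δ)
Need: 5/(1-δ) ≥ 6 + 4·δ/(1-δ)
Solving: δ ≥ (T-R)/(T-P) = (6-5)/(6-4) = 0.5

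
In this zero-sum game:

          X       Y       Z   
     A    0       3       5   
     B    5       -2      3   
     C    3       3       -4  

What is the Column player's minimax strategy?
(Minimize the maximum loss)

Column should play Y, value = 3

Work:
Column player minimizes Row's maximum payoff:
Column X: max payoff to Row = 5
Column Y: max payoff to Row = 3
Column Z: max payoff to Row = 5
Minimum is 3, achieved by column Y.
Minimax strategy: Y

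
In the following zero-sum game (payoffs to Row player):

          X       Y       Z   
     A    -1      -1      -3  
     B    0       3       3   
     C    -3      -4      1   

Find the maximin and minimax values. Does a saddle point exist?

Maximin = 0, Minimax = 0, Saddle: True

Work:
Row minimums: [-3, 0, -4] → maximin = 0
Column maximums: [0, 3, 3] → minimax = 0
Saddle point exists! Game value = 0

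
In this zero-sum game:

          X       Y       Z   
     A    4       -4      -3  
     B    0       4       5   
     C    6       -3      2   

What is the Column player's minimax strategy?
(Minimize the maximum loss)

Column should play Y, value = 4

Work:
Column player minimizes Row's maximum payoff:
Column X: max payoff to Row = 6
Column Y: max payoff to Row = 4
Column Z: max payoff to Row = 5
Minimum is 4, achieved by column Y.
Minimax strategy: Y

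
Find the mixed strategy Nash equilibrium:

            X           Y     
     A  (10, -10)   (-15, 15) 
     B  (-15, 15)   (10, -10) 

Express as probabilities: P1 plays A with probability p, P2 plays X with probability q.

p = 0.5, q = 0.5

Work:
Find probabilities that make opponent indifferent:
P2 chooses q to make P1 indifferent between A and B
P1 chooses p to make P2 indifferent between X and Y
Mixed NE: P1 plays (A: 0.5, B: 0.5), P2 plays (X: 0.5, Y: 0.5)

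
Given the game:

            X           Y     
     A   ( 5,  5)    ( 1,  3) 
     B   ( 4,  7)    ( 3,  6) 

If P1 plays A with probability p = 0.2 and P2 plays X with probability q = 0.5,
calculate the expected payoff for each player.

E[P1] = 3.4, E[P2] = 6.0

Work:
E[P1] = p·q·π₁(A,X) + p·(1-q)·π₁(A,Y) + (1-p)·q·π₁(B,X) + (1-p)·(1-q)·π₁(B,Y)
= 0.2·0.5·5 + 0.2·0.5·1 + 0.8·0.5·4 + 0.8·0.5·3
= 3.4

E[P2] = 6.0 (similar calculation)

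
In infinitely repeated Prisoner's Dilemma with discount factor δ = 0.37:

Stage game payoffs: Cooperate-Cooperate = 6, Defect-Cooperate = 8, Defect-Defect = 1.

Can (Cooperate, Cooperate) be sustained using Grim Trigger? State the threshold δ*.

δ* = 0.2857; since δ = 0.37 ≥ 0.2857, cooperation can be sustained

Work:
For Grim Trigger:
Cooperate forever: 6/(1-δ)
Defect then punished: 8 + 1·δ/(1-δ)
Need: 6/(1-δ) ≥ 8 + 1·δ/(1-δ)
Solving: δ ≥ (T-R)/(T-P) = (8-6)/(8-1) = 0.2857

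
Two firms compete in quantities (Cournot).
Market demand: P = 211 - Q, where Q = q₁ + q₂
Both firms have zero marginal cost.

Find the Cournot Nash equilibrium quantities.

q₁* = q₂* = 70.33; P* = 70.33

Work:
Profit: π_i = P·q_i = (a - q_i - q_j)·q_i
FOC: ∂π_i/∂q_i = a - 2q_i - q_j = 0
Reaction function: q_i = (211 - q_j)/2
Symmetry: q* = 211/3 = 70.33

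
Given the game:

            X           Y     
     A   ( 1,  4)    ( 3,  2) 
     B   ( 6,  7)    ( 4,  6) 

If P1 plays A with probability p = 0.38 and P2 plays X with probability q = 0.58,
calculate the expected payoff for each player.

E[P1] = 3.8984, E[P2] = 5.2804

Work:
E[P1] = p·q·π₁(A,X) + p·(1-q)·π₁(A,Y) + (1-p)·q·π₁(B,X) + (1-p)·(1-q)·π₁(B,Y)
= 0.38·0.58·1 + 0.38·0.42·3 + 0.62·0.58·6 + 0.62·0.42·4
= 3.8984

E[P2] = 5.2804 (similar calculation)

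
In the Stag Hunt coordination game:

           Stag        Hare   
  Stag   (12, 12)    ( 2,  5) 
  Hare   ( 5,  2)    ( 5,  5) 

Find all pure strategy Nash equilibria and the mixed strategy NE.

Pure NE: (Stag, Stag) and (Hare, Hare); Mixed NE: p = 0.3, q = 0.3

Work:
Check pure NE:
(Stag, Stag): (12, 12) - no unilateral deviation beneficial
(Hare, Hare): (5, 5) - no unilateral deviation beneficial
Mixed NE: P1 plays Stag with p = 0.3, P2 plays Stag with q = 0.3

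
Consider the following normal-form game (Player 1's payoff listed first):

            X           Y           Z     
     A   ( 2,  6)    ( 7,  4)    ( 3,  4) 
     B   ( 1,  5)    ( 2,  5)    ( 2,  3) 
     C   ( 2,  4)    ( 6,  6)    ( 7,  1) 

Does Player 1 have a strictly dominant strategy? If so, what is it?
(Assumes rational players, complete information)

No strictly dominant strategy exists for Player 1

Work:
A strategy strictly dominates another if it gives a strictly higher payoff against every opponent action. Compare each pair of P1's strategies column-by-column:
  A vs B: [2 vs 1, 7 vs 2, 3 vs 2] → A strictly dominates B
  A vs C: [2 vs 2, 7 vs 6, 3 vs 7] → A does not strictly dominate C (column X: 2 ≤ 2)
  B vs A: [1 vs 2, 2 vs 7, 2 vs 3] → B does not strictly dominate A (column X: 1 ≤ 2)
  B vs C: [1 vs 2, 2 vs 6, 2 vs 7] → B does not strictly dominate C (column X: 1 ≤ 2)
  C vs A: [2 vs 2, 6 vs 7, 7 vs 3] → C does not strictly dominate A (column X: 2 ≤ 2)
  C vs B: [2 vs 1, 6 vs 2, 7 vs 2] → C strictly dominates B
No single strategy strictly dominates all others → no strictly dominant strategy.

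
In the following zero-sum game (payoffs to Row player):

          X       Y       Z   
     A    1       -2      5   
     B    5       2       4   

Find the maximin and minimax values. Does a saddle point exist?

Maximin = 2, Minimax = 2, Saddle: True

Work:
Row minimums: [-2, 2] → maximin = 2
Column maximums: [5, 2, 5] → minimax = 2
Saddle point exists! Game value = 2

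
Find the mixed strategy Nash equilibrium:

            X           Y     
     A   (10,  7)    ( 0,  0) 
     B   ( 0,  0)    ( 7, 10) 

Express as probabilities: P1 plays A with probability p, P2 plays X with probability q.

p = 0.5882, q = 0.4118

Work:
Find probabilities that make opponent indifferent:
P2 chooses q to make P1 indifferent between A and B
P1 chooses p to make P2 indifferent between X and Y
Mixed NE: P1 plays (A: 0.5882, B: 0.4118), P2 plays (X: 0.4118, Y: 0.5882)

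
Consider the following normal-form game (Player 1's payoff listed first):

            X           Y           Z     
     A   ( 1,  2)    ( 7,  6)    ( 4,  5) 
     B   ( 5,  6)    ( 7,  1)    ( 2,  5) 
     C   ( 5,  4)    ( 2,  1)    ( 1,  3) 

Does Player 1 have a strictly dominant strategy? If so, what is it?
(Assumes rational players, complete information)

No strictly dominant strategy exists for Player 1

Work:
A strategy strictly dominates another if it gives a strictly higher payoff against every opponent action. Compare each pair of P1's strategies column-by-column:
  A vs B: [1 vs 5, 7 vs 7, 4 vs 2] → A does not strictly dominate B (column X: 1 ≤ 5)
  A vs C: [1 vs 5, 7 vs 2, 4 vs 1] → A does not strictly dominate C (column X: 1 ≤ 5)
  B vs A: [5 vs 1, 7 vs 7, 2 vs 4] → B does not strictly dominate A (column Y: 7 ≤ 7)
  B vs C: [5 vs 5, 7 vs 2, 2 vs 1] → B does not strictly dominate C (column X: 5 ≤ 5)
  C vs A: [5 vs 1, 2 vs 7, 1 vs 4] → C does not strictly dominate A (column Y: 2 ≤ 7)
  C vs B: [5 vs 5, 2 vs 7, 1 vs 2] → C does not strictly dominate B (column X: 5 ≤ 5)
No single strategy strictly dominates all others → no strictly dominant strategy.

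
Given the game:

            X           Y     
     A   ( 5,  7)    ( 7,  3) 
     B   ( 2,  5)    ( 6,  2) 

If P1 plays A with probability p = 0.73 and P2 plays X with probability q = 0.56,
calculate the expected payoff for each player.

E[P1] = 5.3076, E[P2] = 4.8188

Work:
E[P1] = p·q·π₁(A,X) + p·(1-q)·π₁(A,Y) + (1-p)·q·π₁(B,X) + (1-p)·(1-q)·π₁(B,Y)
= 0.73·0.56·5 + 0.73·0.44·7 + 0.27·0.56·2 + 0.27·0.44·6
= 5.3076

E[P2] = 4.8188 (similar calculation)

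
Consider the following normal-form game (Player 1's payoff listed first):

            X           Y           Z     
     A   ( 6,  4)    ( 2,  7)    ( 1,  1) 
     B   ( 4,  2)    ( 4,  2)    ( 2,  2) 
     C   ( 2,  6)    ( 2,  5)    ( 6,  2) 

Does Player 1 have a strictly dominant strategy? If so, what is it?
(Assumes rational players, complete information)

No strictly dominant strategy exists for Player 1

Work:
A strategy strictly dominates another if it gives a strictly higher payoff against every opponent action. Compare each pair of P1's strategies column-by-column:
  A vs B: [6 vs 4, 2 vs 4, 1 vs 2] → A does not strictly dominate B (column Y: 2 ≤ 4)
  A vs C: [6 vs 2, 2 vs 2, 1 vs 6] → A does not strictly dominate C (column Y: 2 ≤ 2)
  B vs A: [4 vs 6, 4 vs 2, 2 vs 1] → B does not strictly dominate A (column X: 4 ≤ 6)
  B vs C: [4 vs 2, 4 vs 2, 2 vs 6] → B does not strictly dominate C (column Z: 2 ≤ 6)
  C vs A: [2 vs 6, 2 vs 2, 6 vs 1] → C does not strictly dominate A (column X: 2 ≤ 6)
  C vs B: [2 vs 4, 2 vs 4, 6 vs 2] → C does not strictly dominate B (column X: 2 ≤ 4)
No single strategy strictly dominates all others → no strictly dominant strategy.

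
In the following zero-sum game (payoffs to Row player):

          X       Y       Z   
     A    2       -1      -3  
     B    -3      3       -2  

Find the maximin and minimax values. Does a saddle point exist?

Maximin = -3, Minimax = -2, Saddle: False

Work:
Row minimums: [-3, -3] → maximin = -3
Column maximums: [2, 3, -2] → minimax = -2
No saddle point (maximin ≠ minimax). Mixed strategy needed.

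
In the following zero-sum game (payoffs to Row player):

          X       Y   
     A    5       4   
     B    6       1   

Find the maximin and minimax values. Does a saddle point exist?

Maximin = 4, Minimax = 4, Saddle: True

Work:
Row minimums: [4, 1] → maximin = 4
Column maximums: [6, 4] → minimax = 4
Saddle point exists! Game value = 4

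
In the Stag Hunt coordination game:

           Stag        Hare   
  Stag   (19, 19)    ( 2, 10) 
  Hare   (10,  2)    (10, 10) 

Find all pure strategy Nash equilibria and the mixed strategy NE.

Pure NE: (Stag, Stag) and (Hare, Hare); Mixed NE: p = 0.4706, q = 0.4706

Work:
Check pure NE:
(Stag, Stag): (19, 19) - no unilateral deviation beneficial
(Hare, Hare): (10, 10) - no unilateral deviation beneficial
Mixed NE: P1 plays Stag with p = 0.4706, P2 plays Stag with q = 0.4706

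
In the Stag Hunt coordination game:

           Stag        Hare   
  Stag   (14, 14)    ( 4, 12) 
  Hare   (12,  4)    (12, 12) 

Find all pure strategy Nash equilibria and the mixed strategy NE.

Pure NE: (Stag, Stag) and (Hare, Hare); Mixed NE: p = 0.8, q = 0.8

Work:
Check pure NE:
(Stag, Stag): (14, 14) - no unilateral deviation beneficial
(Hare, Hare): (12, 12) - no unilateral deviation beneficial
Mixed NE: P1 plays Stag with p = 0.8, P2 plays Stag with q = 0.8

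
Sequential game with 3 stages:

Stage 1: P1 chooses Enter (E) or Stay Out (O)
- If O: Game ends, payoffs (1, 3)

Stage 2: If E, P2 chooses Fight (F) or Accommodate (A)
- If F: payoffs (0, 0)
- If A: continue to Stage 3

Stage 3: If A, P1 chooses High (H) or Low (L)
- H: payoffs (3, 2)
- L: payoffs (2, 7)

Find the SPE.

SPE: (E, A, H); Outcome (3, 2)

Work:
Stage 3: P1 chooses H (3 vs 2)
Stage 2: P2: F->0, A->2 (anticipating H). Choose A
Stage 1: P1: O->1, E->3 (anticipating A, H). Choose E
SPE path: E -> A -> H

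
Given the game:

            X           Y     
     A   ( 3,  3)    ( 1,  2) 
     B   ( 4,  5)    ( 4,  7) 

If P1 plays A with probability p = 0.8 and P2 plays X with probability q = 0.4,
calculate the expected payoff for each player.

E[P1] = 2.24, E[P2] = 3.16

Work:
E[P1] = p·q·π₁(A,X) + p·(1-q)·π₁(A,Y) + (1-p)·q·π₁(B,X) + (1-p)·(1-q)·π₁(B,Y)
= 0.8·0.4·3 + 0.8·0.6·1 + 0.2·0.4·4 + 0.2·0.6·4
= 2.24

E[P2] = 3.16 (similar calculation)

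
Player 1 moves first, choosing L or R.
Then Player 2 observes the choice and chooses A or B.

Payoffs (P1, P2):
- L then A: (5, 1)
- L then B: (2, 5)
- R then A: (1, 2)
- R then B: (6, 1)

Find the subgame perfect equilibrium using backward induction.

P1 plays L, P2 plays B after L and A after R; Payoff (2, 5)

Work:
Backward induction:
After L: P2 chooses B → P1 gets 2
After R: P2 chooses A → P1 gets 1
P1 chooses L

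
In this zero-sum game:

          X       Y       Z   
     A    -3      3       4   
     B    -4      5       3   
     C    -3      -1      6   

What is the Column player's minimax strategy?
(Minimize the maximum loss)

Column should play X, value = -3

Work:
Column player minimizes Row's maximum payoff:
Column X: max payoff to Row = -3
Column Y: max payoff to Row = 5
Column Z: max payoff to Row = 6
Minimum is -3, achieved by column X.
Minimax strategy: X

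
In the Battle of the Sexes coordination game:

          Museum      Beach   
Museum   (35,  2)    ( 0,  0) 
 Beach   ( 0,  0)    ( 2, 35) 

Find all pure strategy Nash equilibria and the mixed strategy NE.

Pure NE: (Museum, Museum) and (Beach, Beach); Mixed NE: p = 0.9459, q = 0.0541

Work:
Check pure NE:
(Museum, Museum): (35, 2) - no unilateral deviation beneficial
(Beach, Beach): (2, 35) - no unilateral deviation beneficial
Mixed NE: P1 plays Museum with p = 0.9459, P2 plays Museum with q = 0.0541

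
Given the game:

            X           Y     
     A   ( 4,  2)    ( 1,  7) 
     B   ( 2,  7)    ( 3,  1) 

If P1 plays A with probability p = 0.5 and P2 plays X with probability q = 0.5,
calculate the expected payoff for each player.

E[P1] = 2.5, E[P2] = 4.25

Work:
E[P1] = p·q·π₁(A,X) + p·(1-q)·π₁(A,Y) + (1-p)·q·π₁(B,X) + (1-p)·(1-q)·π₁(B,Y)
= 0.5·0.5·4 + 0.5·0.5·1 + 0.5·0.5·2 + 0.5·0.5·3
= 2.5

E[P2] = 4.25 (similar calculation)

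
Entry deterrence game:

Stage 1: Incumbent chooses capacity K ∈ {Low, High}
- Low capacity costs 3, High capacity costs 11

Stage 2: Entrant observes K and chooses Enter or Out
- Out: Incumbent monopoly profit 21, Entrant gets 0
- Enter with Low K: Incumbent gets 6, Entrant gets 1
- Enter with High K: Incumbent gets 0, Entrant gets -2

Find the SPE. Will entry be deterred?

SPE: (High, Enter|Low, Out|High); Entry deterred. Incumbent net profit = 10

Work:
After Low K: Entrant enters (1 > 0)
After High K: Entrant stays out (-2 < 0)
Incumbent: Low → 6−3=3, High → 21−11=10
Incumbent chooses High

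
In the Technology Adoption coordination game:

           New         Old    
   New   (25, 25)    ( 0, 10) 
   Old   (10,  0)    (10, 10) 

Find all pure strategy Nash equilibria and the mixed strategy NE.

Pure NE: (New, New) and (Old, Old); Mixed NE: p = 0.4, q = 0.4

Work:
Check pure NE:
(New, New): (25, 25) - no unilateral deviation beneficial
(Old, Old): (10, 10) - no unilateral deviation beneficial
Mixed NE: P1 plays New with p = 0.4, P2 plays New with q = 0.4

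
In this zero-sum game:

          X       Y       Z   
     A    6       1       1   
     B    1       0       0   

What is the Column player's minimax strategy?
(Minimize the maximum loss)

Column should play Y or Z (all achieve the minimum), value = 1

Work:
Column player minimizes Row's maximum payoff:
Column X: max payoff to Row = 6
Column Y: max payoff to Row = 1
Column Z: max payoff to Row = 1
Minimum is 1, achieved by columns Y, Z (tied).
Each of Y or Z is a minimax strategy.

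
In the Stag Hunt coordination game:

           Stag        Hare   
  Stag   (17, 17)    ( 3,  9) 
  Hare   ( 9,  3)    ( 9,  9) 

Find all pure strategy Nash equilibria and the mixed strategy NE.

Pure NE: (Stag, Stag) and (Hare, Hare); Mixed NE: p = 0.4286, q = 0.4286

Work:
Check pure NE:
(Stag, Stag): (17, 17) - no unilateral deviation beneficial
(Hare, Hare): (9, 9) - no unilateral deviation beneficial
Mixed NE: P1 plays Stag with p = 0.4286, P2 plays Stag with q = 0.4286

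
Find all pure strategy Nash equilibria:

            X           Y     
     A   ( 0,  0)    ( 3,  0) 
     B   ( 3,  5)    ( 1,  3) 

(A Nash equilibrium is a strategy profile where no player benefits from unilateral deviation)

Nash equilibrium: (A, Y), (B, X)

Work:
Best responses:
  P1 vs X: payoffs [0, 3] → best response B (payoff 3)
  P1 vs Y: payoffs [3, 1] → best response A (payoff 3)
  P2 vs A: payoffs [0, 0] → best response X/Y (payoff 0)
  P2 vs B: payoffs [5, 3] → best response X (payoff 5)
Mutual best responses: (A,Y), (B,X) → Nash equilibria.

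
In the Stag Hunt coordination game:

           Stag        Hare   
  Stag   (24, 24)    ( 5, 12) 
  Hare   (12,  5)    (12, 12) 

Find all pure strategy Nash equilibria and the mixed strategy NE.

Pure NE: (Stag, Stag) and (Hare, Hare); Mixed NE: p = 0.3684, q = 0.3684

Work:
Check pure NE:
(Stag, Stag): (24, 24) - no unilateral deviation beneficial
(Hare, Hare): (12, 12) - no unilateral deviation beneficial
Mixed NE: P1 plays Stag with p = 0.3684, P2 plays Stag with q = 0.3684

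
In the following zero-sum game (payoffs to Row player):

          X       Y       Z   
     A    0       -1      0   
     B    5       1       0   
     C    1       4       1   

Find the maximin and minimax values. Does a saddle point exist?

Maximin = 1, Minimax = 1, Saddle: True

Work:
Row minimums: [-1, 0, 1] → maximin = 1
Column maximums: [5, 4, 1] → minimax = 1
Saddle point exists! Game value = 1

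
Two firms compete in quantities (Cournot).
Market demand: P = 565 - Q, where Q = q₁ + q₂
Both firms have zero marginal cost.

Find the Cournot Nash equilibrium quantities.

q₁* = q₂* = 188.33; P* = 188.33

Work:
Profit: π_i = P·q_i = (a - q_i - q_j)·q_i
FOC: ∂π_i/∂q_i = a - 2q_i - q_j = 0
Reaction function: q_i = (565 - q_j)/2
Symmetry: q* = 565/3 = 188.33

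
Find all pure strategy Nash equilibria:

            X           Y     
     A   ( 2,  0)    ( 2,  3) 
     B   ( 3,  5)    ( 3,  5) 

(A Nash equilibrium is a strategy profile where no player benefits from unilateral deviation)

Nash equilibrium: (B, X), (B, Y)

Work:
Best responses:
  P1 vs X: payoffs [2, 3] → best response B (payoff 3)
  P1 vs Y: payoffs [2, 3] → best response B (payoff 3)
  P2 vs A: payoffs [0, 3] → best response Y (payoff 3)
  P2 vs B: payoffs [5, 5] → best response X/Y (payoff 5)
Mutual best responses: (B,X), (B,Y) → Nash equilibria.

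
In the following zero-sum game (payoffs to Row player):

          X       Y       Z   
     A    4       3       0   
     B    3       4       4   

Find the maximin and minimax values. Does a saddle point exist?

Maximin = 3, Minimax = 4, Saddle: False

Work:
Row minimums: [0, 3] → maximin = 3
Column maximums: [4, 4, 4] → minimax = 4
No saddle point (maximin ≠ minimax). Mixed strategy needed.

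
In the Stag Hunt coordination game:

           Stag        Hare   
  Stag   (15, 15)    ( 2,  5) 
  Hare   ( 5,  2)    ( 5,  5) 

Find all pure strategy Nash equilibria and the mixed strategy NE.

Pure NE: (Stag, Stag) and (Hare, Hare); Mixed NE: p = 0.2308, q = 0.2308

Work:
Check pure NE:
(Stag, Stag): (15, 15) - no unilateral deviation beneficial
(Hare, Hare): (5, 5) - no unilateral deviation beneficial
Mixed NE: P1 plays Stag with p = 0.2308, P2 plays Stag with q = 0.2308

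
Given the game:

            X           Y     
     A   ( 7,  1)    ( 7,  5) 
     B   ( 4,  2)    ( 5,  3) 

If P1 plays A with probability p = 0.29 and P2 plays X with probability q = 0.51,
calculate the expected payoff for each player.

E[P1] = 5.2179, E[P2] = 2.6263

Work:
E[P1] = p·q·π₁(A,X) + p·(1-q)·π₁(A,Y) + (1-p)·q·π₁(B,X) + (1-p)·(1-q)·π₁(B,Y)
= 0.29·0.51·7 + 0.29·0.49·7 + 0.71·0.51·4 + 0.71·0.49·5
= 5.2179

E[P2] = 2.6263 (similar calculation)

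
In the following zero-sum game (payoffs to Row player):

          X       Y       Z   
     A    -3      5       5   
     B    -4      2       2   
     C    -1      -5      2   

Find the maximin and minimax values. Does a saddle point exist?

Maximin = -3, Minimax = -1, Saddle: False

Work:
Row minimums: [-3, -4, -5] → maximin = -3
Column maximums: [-1, 5, 5] → minimax = -1
No saddle point (maximin ≠ minimax). Mixed strategy needed.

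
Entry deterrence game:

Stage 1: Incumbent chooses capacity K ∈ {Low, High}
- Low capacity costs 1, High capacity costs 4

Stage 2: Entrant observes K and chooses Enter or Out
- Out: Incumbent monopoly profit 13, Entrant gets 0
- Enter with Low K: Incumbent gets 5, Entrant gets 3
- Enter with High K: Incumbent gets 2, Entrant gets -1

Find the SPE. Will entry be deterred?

SPE: (High, Enter|Low, Out|High); Entry deterred. Incumbent net profit = 9

Work:
After Low K: Entrant enters (3 > 0)
After High K: Entrant stays out (-1 < 0)
Incumbent: Low → 5−1=4, High → 13−4=9
Incumbent chooses High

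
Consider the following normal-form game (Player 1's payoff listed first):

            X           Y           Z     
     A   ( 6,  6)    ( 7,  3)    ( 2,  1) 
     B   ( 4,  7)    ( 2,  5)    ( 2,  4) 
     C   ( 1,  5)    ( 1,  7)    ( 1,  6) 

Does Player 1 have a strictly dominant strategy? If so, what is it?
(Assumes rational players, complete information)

No strictly dominant strategy exists for Player 1

Work:
A strategy strictly dominates another if it gives a strictly higher payoff against every opponent action. Compare each pair of P1's strategies column-by-column:
  A vs B: [6 vs 4, 7 vs 2, 2 vs 2] → A does not strictly dominate B (column Z: 2 ≤ 2)
  A vs C: [6 vs 1, 7 vs 1, 2 vs 1] → A strictly dominates C
  B vs A: [4 vs 6, 2 vs 7, 2 vs 2] → B does not strictly dominate A (column X: 4 ≤ 6)
  B vs C: [4 vs 1, 2 vs 1, 2 vs 1] → B strictly dominates C
  C vs A: [1 vs 6, 1 vs 7, 1 vs 2] → C does not strictly dominate A (column X: 1 ≤ 6)
  C vs B: [1 vs 4, 1 vs 2, 1 vs 2] → C does not strictly dominate B (column X: 1 ≤ 4)
No single strategy strictly dominates all others → no strictly dominant strategy.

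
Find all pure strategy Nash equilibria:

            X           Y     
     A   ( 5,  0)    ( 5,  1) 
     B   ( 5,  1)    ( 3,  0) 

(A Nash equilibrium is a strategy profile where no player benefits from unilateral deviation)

Nash equilibrium: (A, Y), (B, X)

Work:
Best responses:
  P1 vs X: payoffs [5, 5] → best response A/B (payoff 5)
  P1 vs Y: payoffs [5, 3] → best response A (payoff 5)
  P2 vs A: payoffs [0, 1] → best response Y (payoff 1)
  P2 vs B: payoffs [1, 0] → best response X (payoff 1)
Mutual best responses: (A,Y), (B,X) → Nash equilibria.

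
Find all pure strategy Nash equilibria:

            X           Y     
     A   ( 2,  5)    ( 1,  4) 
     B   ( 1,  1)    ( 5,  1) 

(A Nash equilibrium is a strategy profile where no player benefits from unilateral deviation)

Nash equilibrium: (A, X), (B, Y)

Work:
Best responses:
  P1 vs X: payoffs [2, 1] → best response A (payoff 2)
  P1 vs Y: payoffs [1, 5] → best response B (payoff 5)
  P2 vs A: payoffs [5, 4] → best response X (payoff 5)
  P2 vs B: payoffs [1, 1] → best response X/Y (payoff 1)
Mutual best responses: (A,X), (B,Y) → Nash equilibria.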